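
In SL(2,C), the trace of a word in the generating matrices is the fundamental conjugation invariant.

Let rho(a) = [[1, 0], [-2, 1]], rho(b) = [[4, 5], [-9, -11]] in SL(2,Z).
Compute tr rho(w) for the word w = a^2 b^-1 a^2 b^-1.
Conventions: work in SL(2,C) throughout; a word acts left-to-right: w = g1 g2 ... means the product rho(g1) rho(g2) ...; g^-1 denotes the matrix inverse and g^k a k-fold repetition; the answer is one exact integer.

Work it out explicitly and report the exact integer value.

167

rho(a) = [[1, 0], [-2, 1]]
... * rho(a) = [[1, 0], [-2, 1]]  ->  [[1, 0], [-4, 1]]
... * rho(b^-1) = [[-11, -5], [9, 4]]  ->  [[-11, -5], [53, 24]]
... * rho(a) = [[1, 0], [-2, 1]]  ->  [[-1, -5], [5, 24]]
... * rho(a) = [[1, 0], [-2, 1]]  ->  [[9, -5], [-43, 24]]
... * rho(b^-1) = [[-11, -5], [9, 4]]  ->  [[-144, -65], [689, 311]]
tr = -144 + 311 = 167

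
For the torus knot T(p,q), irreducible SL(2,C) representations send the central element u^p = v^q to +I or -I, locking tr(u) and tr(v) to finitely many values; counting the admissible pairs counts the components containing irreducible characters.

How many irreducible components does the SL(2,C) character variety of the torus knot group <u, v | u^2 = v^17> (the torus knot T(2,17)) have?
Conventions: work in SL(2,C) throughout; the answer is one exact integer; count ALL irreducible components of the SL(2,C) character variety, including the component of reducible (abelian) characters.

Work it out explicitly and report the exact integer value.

For T(2,17): irreducibility forces the central element u^2 = v^17 to one of +I, -I.
On an irreducible component, tr(u) is locked at 2*cos(pi*alpha/2) for some alpha in 1..1, and tr(v) at 2*cos(pi*beta/17) for some beta in 1..16.
The two central values (-1)^alpha I and (-1)^beta I must be the same matrix, so alpha and beta share a parity.
Counting: 1 odd alphas x 8 odd betas + 0 even alphas x 8 even betas = 8 + 0 = 8.
Total: 8 irreducible-character components + 1 reducible (abelian) component = 9.

9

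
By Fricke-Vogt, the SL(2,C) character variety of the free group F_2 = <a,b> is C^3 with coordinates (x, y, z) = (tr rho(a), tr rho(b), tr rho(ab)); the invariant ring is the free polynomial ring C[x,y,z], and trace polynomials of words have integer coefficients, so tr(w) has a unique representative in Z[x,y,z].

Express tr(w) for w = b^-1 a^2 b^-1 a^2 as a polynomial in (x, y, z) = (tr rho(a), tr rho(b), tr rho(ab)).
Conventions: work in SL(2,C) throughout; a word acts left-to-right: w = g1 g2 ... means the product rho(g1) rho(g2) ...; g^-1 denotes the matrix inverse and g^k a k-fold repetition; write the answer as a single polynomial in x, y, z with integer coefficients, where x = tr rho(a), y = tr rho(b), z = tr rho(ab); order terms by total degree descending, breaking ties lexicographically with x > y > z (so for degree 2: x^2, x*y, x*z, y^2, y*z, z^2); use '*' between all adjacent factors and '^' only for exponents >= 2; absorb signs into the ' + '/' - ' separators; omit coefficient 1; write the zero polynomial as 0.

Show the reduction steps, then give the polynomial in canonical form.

x^4*y^2 - 2*x^3*y*z - 2*x^2*y^2 + x^2*z^2 + 2*x*y*z + y^2 - 2

trace(a^2) = trace(a) trace(a) - trace(1)  (reduce the a square) = x^2 - 2
use: trace(a^3) = trace(a) trace(a^2) - trace(a)  (reduce the a square) = x^3 - 3*x
apply: trace(a^4) = trace(a) trace(a^3) - trace(a^2)  (reduce the a square) = x^4 - 4*x^2 + 2
apply: trace(b a^2) = trace(a) trace(b a) - trace(b)  (reduce the a square) = x*z - y
trace(a^2 b a) = trace(a) trace(b a^2) - trace(b a)  (reduce the a square) = x^2*z - x*y - z
use: trace(a^4 b) = trace(a) trace(a^2 b a) - trace(a^2 b)  (reduce the a square) = x^3*z - x^2*y - 2*x*z + y
trace(a^2 b^-1 a^2) = trace(a^4) trace(b) - trace(a^4 b)  (eliminate b^-1) = x^4*y - x^3*z - 3*x^2*y + 2*x*z + y
trace(b a b a) = trace(a b) trace(a b) - trace(1)  (split on a) = z^2 - 2
trace(b a b) = trace(b) trace(a b) - trace(a)  (reduce the b square) = y*z - x
apply: trace(b a^2 b a) = trace(a) trace(b a b a) - trace(b a b)  (reduce the a square) = x*z^2 - y*z - x
trace(b a^2 b) = trace(b) trace(a^2 b) - trace(a^2)  (reduce the b square) = x*y*z - x^2 - y^2 + 2
trace(a^2 b a^2 b) = trace(a) trace(b a^2 b a) - trace(b a^2 b)  (reduce the a square) = x^2*z^2 - 2*x*y*z + y^2 - 2
trace(a^2 b^-1 a^2 b) = trace(a^2 b a^2) trace(b) - trace(a^2 b a^2 b)  (eliminate b^-1) = x^3*y*z - x^2*y^2 - x^2*z^2 + 2
use: trace(b^-1 a^2 b^-1 a^2) = trace(a^2 b^-1 a^2) trace(b) - trace(a^2 b^-1 a^2 b)  (eliminate b^-1) = x^4*y^2 - 2*x^3*y*z - 2*x^2*y^2 + x^2*z^2 + 2*x*y*z + y^2 - 2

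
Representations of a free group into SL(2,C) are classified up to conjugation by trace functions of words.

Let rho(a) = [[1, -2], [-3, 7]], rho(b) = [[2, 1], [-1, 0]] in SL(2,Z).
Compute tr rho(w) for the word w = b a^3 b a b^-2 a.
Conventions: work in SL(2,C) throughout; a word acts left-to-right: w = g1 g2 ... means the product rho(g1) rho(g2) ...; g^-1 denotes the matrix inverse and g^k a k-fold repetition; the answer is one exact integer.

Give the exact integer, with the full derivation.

rho(b) = [[2, 1], [-1, 0]]
... * rho(a) = [[1, -2], [-3, 7]]  ->  [[-1, 3], [-1, 2]]
... * rho(a) = [[1, -2], [-3, 7]]  ->  [[-10, 23], [-7, 16]]
... * rho(a) = [[1, -2], [-3, 7]]  ->  [[-79, 181], [-55, 126]]
... * rho(b) = [[2, 1], [-1, 0]]  ->  [[-339, -79], [-236, -55]]
... * rho(a) = [[1, -2], [-3, 7]]  ->  [[-102, 125], [-71, 87]]
... * rho(b^-1) = [[0, -1], [1, 2]]  ->  [[125, 352], [87, 245]]
... * rho(b^-1) = [[0, -1], [1, 2]]  ->  [[352, 579], [245, 403]]
... * rho(a) = [[1, -2], [-3, 7]]  ->  [[-1385, 3349], [-964, 2331]]
tr = -1385 + 2331 = 946

946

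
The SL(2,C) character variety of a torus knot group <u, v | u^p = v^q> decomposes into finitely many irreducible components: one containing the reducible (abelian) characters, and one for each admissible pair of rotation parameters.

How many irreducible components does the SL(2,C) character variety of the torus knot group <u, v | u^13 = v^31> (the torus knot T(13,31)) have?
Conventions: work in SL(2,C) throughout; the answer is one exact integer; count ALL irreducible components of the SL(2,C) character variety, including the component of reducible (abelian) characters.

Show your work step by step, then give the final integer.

In the torus knot group T(13,31), u^13 = v^31 is central, so an irreducible representation sends it to +I or -I (Schur).
This locks tr(u) to 2*cos(pi*alpha/13), alpha in 1..12, and tr(v) to 2*cos(pi*beta/31), beta in 1..30, on each component of irreducible characters.
u^13 = (-1)^alpha I and v^31 = (-1)^beta I must agree, so alpha and beta have equal parity.
Enumerate parity-matched pairs: 6*15 odd-odd plus 6*15 even-even gives 180.
That is 180 components of irreducible characters, and with the reducible (abelian) component the total is 181.

181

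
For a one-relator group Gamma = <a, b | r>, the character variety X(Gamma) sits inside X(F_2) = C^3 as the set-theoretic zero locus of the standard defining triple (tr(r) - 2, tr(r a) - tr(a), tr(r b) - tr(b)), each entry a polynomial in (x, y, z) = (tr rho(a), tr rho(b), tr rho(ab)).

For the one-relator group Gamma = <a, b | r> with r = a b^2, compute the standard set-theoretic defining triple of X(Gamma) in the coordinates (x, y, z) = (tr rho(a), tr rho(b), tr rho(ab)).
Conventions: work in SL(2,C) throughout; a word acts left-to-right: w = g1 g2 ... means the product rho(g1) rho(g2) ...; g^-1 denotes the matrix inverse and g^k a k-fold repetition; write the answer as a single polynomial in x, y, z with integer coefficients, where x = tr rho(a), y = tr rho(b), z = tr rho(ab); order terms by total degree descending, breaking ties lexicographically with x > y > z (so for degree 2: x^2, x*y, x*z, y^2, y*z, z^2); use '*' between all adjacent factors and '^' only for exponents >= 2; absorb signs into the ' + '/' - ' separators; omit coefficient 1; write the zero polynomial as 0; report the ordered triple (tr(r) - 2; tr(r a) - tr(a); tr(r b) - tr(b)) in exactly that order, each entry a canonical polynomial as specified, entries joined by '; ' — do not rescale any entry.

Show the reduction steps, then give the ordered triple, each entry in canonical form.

trace(a b^2) = trace(b)*trace(a b) - trace(a)   [square of b] = y*z - x
trace(b^2) = trace(b)*trace(b) - trace(1) = y^2 - 2
trace(a b^2 a) = trace(a)*trace(b^2 a) - trace(b^2) = x*y*z - x^2 - y^2 + 2
trace(a b^3) = trace(b)*trace(a b^2) - trace(a b)  (reduce the b square) = y^2*z - x*y - z
assemble the triple (trace(r) - 2; trace(r a) - x; trace(r b) - y)

y*z - x - 2; x*y*z - x^2 - y^2 - x + 2; y^2*z - x*y - y - z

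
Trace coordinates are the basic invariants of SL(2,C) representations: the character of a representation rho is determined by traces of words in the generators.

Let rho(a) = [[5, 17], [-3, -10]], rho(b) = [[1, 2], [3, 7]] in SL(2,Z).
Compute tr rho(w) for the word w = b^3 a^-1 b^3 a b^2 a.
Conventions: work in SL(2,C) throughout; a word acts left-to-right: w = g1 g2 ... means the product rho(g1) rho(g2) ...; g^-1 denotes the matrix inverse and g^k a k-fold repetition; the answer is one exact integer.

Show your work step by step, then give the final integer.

-230688830

rho(b) = [[1, 2], [3, 7]]
... * rho(b) = [[1, 2], [3, 7]]  ->  [[7, 16], [24, 55]]
... * rho(b) = [[1, 2], [3, 7]]  ->  [[55, 126], [189, 433]]
... * rho(a^-1) = [[-10, -17], [3, 5]]  ->  [[-172, -305], [-591, -1048]]
... * rho(b) = [[1, 2], [3, 7]]  ->  [[-1087, -2479], [-3735, -8518]]
... * rho(b) = [[1, 2], [3, 7]]  ->  [[-8524, -19527], [-29289, -67096]]
... * rho(b) = [[1, 2], [3, 7]]  ->  [[-67105, -153737], [-230577, -528250]]
... * rho(a) = [[5, 17], [-3, -10]]  ->  [[125686, 396585], [431865, 1362691]]
... * rho(b) = [[1, 2], [3, 7]]  ->  [[1315441, 3027467], [4519938, 10402567]]
... * rho(b) = [[1, 2], [3, 7]]  ->  [[10397842, 23823151], [35727639, 81857845]]
... * rho(a) = [[5, 17], [-3, -10]]  ->  [[-19480243, -61468196], [-66935340, -211208587]]
tr = -19480243 + -211208587 = -230688830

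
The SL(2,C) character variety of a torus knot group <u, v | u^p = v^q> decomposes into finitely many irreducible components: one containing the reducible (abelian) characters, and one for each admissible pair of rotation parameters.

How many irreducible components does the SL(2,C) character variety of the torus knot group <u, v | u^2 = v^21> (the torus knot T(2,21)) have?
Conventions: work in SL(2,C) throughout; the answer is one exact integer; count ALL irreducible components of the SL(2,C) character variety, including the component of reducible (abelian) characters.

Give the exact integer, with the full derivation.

11

For T(2,21): irreducibility forces the central element u^2 = v^21 to one of +I, -I.
So on each irreducible component the traces are pinned: tr(u) = 2*cos(pi*alpha/2) with 1 <= alpha <= 1, tr(v) = 2*cos(pi*beta/21) with 1 <= beta <= 20.
u^2 = (-1)^alpha I and v^21 = (-1)^beta I must agree, so alpha and beta have equal parity.
Counting: 1 odd alphas x 10 odd betas + 0 even alphas x 10 even betas = 10 + 0 = 10.
Total: 10 irreducible-character components + 1 reducible (abelian) component = 11.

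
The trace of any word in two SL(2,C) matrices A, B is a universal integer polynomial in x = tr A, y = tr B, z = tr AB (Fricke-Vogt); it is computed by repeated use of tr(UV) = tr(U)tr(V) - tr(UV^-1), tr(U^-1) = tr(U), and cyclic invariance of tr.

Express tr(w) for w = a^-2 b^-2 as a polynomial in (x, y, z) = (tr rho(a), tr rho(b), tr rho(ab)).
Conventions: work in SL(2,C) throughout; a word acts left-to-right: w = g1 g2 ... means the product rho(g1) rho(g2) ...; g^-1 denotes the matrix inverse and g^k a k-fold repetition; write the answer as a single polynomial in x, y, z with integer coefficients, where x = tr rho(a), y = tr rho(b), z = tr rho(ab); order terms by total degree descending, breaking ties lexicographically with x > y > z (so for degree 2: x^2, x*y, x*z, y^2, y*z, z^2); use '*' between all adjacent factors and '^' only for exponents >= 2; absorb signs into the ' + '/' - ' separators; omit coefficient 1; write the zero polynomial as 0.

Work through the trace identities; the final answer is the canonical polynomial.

x*y*z - x^2 - y^2 + 2

tr(a^-1) = tr(a) = x
reduce: tr(a^-1 b) = tr(b) tr(a) - tr(b a)   [inverse elimination on a] = x*y - z
so tr(a^-1 b^-1) = tr(a^-1) tr(b) - tr(a^-1 b)   [inverse elimination on b] = z
tr(b^-1 a^-2) = tr(a^-1 b^-1) tr(a) - tr(a^-1 b^-1 a)   [inverse elimination on a] = x*z - y
so tr(a^-2) = tr(a^-1) tr(a) - tr(1)   [inverse elimination on a] = x^2 - 2
tr(a^-2 b^-2) = tr(b^-1 a^-2) tr(b) - tr(b^-1 a^-2 b)   [inverse elimination on b] = x*y*z - x^2 - y^2 + 2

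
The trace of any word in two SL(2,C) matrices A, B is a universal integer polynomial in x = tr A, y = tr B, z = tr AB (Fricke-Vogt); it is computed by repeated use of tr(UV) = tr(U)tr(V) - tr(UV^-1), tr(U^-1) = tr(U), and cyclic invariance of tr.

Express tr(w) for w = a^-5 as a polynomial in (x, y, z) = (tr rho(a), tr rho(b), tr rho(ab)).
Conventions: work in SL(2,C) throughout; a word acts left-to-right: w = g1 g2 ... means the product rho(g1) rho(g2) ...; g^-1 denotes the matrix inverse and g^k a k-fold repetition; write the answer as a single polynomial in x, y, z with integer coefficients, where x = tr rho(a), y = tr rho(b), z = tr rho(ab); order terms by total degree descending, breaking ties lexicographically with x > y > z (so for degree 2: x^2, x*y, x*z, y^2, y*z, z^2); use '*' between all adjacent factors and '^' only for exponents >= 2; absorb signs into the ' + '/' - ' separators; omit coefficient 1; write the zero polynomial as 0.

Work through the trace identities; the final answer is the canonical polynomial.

apply: trace(a^-1) = trace(a) = x
trace(a^-2) = trace(a^-1) * trace(a) - trace(1) = x^2 - 2
use: trace(a^-3) = trace(a^-2) * trace(a) - trace(a^-1) = x^3 - 3*x
apply: trace(a^-4) = trace(a^-3) * trace(a) - trace(a^-2) = x^4 - 4*x^2 + 2
trace(a^-5) = trace(a^-4) * trace(a) - trace(a^-3) = x^5 - 5*x^3 + 5*x

x^5 - 5*x^3 + 5*x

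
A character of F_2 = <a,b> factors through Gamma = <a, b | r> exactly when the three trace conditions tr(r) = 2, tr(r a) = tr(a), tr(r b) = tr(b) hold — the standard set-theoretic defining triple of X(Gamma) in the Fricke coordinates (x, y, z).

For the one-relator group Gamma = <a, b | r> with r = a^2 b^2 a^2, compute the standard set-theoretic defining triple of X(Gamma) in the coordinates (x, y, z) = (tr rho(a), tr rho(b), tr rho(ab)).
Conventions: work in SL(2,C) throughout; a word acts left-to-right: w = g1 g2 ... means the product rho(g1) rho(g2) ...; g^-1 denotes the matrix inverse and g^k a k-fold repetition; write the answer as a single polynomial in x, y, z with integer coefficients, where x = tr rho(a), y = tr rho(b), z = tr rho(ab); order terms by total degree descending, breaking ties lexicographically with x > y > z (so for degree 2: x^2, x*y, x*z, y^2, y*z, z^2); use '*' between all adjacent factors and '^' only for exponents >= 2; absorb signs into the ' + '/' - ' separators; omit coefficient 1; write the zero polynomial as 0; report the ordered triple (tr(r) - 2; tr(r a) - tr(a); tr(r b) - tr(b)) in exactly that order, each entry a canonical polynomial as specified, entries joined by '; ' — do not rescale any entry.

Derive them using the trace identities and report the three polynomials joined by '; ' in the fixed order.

x^3*y*z - x^4 - x^2*y^2 - 2*x*y*z + 4*x^2 + y^2 - 4; x^4*y*z - x^5 - x^3*y^2 - 3*x^2*y*z + 5*x^3 + 2*x*y^2 + y*z - 6*x; x^2*y*z^2 - x^3*z - 2*x*y^2*z + x^2*y + y^3 + 2*x*z - 4*y

trace(a^2 b) = trace(a)*trace(b a) - trace(b)  (reduce the a square) = x*z - y
reduce: trace(a^2) = trace(a)*trace(a) - trace(1)  (reduce the a square) = x^2 - 2
so trace(a b^2 a) = trace(b)*trace(a^2 b) - trace(a^2)  (reduce the b square) = x*y*z - x^2 - y^2 + 2
reduce: trace(a b^2) = trace(b)*trace(a b) - trace(a)  (reduce the b square) = y*z - x
so trace(b^2 a^3) = trace(a)*trace(a b^2 a) - trace(a b^2)  (reduce the a square) = x^2*y*z - x^3 - x*y^2 - y*z + 3*x
trace(a^2 b^2 a^2) = trace(a)*trace(b^2 a^3) - trace(b^2 a^2)  (reduce the a square) = x^3*y*z - x^4 - x^2*y^2 - 2*x*y*z + 4*x^2 + y^2 - 2
so trace(a^2 b^2 a^3) = trace(a)*trace(a b^2 a^3) - trace(a b^2 a^2) = x^4*y*z - x^5 - x^3*y^2 - 3*x^2*y*z + 5*x^3 + 2*x*y^2 + y*z - 5*x
so trace(b a b a) = trace(a b)*trace(a b) - trace(1)   [split at a repeated a] = z^2 - 2
trace(b a^2 b a) = trace(a)*trace(b a b a) - trace(b a b)   [square of a] = x*z^2 - y*z - x
reduce: trace(a^2 b a^2 b) = trace(a)*trace(b a^2 b a) - trace(b a^2 b)   [square of a] = x^2*z^2 - 2*x*y*z + y^2 - 2
trace(b a^3) = trace(a)*trace(b a^2) - trace(b a)   [square of a] = x^2*z - x*y - z
so trace(a^2 b a^2) = trace(a)*trace(b a^3) - trace(b a^2)   [square of a] = x^3*z - x^2*y - 2*x*z + y
reduce: trace(a^2 b^2 a^2 b) = trace(b)*trace(a^2 b a^2 b) - trace(a^2 b a^2)   [square of b] = x^2*y*z^2 - x^3*z - 2*x*y^2*z + x^2*y + y^3 + 2*x*z - 3*y
assemble the triple (trace(r) - 2; trace(r a) - x; trace(r b) - y)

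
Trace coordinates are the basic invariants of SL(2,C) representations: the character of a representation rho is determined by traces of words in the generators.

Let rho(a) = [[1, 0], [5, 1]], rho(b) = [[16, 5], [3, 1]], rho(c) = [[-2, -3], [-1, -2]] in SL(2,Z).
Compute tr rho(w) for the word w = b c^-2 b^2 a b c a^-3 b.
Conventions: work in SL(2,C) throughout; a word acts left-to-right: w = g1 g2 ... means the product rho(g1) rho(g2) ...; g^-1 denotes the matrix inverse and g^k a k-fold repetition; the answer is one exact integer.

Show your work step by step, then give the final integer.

618737800

rho(b) = [[16, 5], [3, 1]]
... * rho(c^-1) = [[-2, 3], [1, -2]]  ->  [[-27, 38], [-5, 7]]
... * rho(c^-1) = [[-2, 3], [1, -2]]  ->  [[92, -157], [17, -29]]
... * rho(b) = [[16, 5], [3, 1]]  ->  [[1001, 303], [185, 56]]
... * rho(b) = [[16, 5], [3, 1]]  ->  [[16925, 5308], [3128, 981]]
... * rho(a) = [[1, 0], [5, 1]]  ->  [[43465, 5308], [8033, 981]]
... * rho(b) = [[16, 5], [3, 1]]  ->  [[711364, 222633], [131471, 41146]]
... * rho(c) = [[-2, -3], [-1, -2]]  ->  [[-1645361, -2579358], [-304088, -476705]]
... * rho(a^-1) = [[1, 0], [-5, 1]]  ->  [[11251429, -2579358], [2079437, -476705]]
... * rho(a^-1) = [[1, 0], [-5, 1]]  ->  [[24148219, -2579358], [4462962, -476705]]
... * rho(a^-1) = [[1, 0], [-5, 1]]  ->  [[37045009, -2579358], [6846487, -476705]]
... * rho(b) = [[16, 5], [3, 1]]  ->  [[584982070, 182645687], [108113677, 33755730]]
tr = 584982070 + 33755730 = 618737800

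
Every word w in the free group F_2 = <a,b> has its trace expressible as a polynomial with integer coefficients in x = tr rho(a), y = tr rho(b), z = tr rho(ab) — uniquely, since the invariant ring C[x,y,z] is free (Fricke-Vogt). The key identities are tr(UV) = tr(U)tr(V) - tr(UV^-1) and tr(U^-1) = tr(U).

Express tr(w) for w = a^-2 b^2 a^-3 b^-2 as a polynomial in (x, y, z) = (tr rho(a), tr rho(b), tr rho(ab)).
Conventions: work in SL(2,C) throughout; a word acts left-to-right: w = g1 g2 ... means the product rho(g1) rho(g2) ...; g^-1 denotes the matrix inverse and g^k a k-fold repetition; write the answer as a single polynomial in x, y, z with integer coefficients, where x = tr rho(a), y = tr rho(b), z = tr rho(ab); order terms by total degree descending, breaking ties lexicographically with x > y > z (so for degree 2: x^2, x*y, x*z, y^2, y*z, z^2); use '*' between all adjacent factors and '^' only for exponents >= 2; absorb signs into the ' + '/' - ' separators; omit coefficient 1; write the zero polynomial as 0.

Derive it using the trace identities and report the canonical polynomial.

tr(a^-1) = tr(a) = x
tr(b^2) = tr(b)*tr(b) - tr(1) = y^2 - 2
next, tr(b a b) = tr(b)*tr(a b) - tr(a) = y*z - x
tr(b a b^2) = tr(b)*tr(b a b) - tr(b a) = y^2*z - x*y - z
tr(a b a b) = tr(b a)*tr(b a) - tr(1)   [split at repeated b] = z^2 - 2
tr(a b a) = tr(a)*tr(b a) - tr(b) = x*z - y
tr(b a b^2 a) = tr(b)*tr(a b a b) - tr(a b a) = y*z^2 - x*z - y
tr(a b^2 a^-1 b) = tr(b a b^2)*tr(a) - tr(b a b^2 a) = x*y^2*z - x^2*y - y*z^2 + y
next, tr(a b^2 a^-1 b^-1) = tr(a b^2 a^-1)*tr(b) - tr(a b^2 a^-1 b) = -x*y^2*z + x^2*y + y^3 + y*z^2 - 3*y
next, tr(b^2 a^-1 b^-2 a) = tr(a b^2 a^-1 b^-1)*tr(b) - tr(a b^2 a^-1) = -x*y^3*z + x^2*y^2 + y^4 + y^2*z^2 - 4*y^2 + 2
and tr(b^-2 a^-1 b^2 a^-1) = tr(b^2 a^-1 b^-2)*tr(a) - tr(b^2 a^-1 b^-2 a) = x*y^3*z - x^2*y^2 - y^4 - y^2*z^2 + x^2 + 4*y^2 - 2
next, tr(a^-1 b^-2 a^-1 b^2 a^-1) = tr(b^-2 a^-1 b^2 a^-1)*tr(a) - tr(b^-2 a^-1 b^2) = x^2*y^3*z - x^3*y^2 - x*y^4 - x*y^2*z^2 + x^3 + 4*x*y^2 - 3*x
tr(b^2 a^-3 b^-2 a^-1) = tr(a^-1 b^-2 a^-1 b^2 a^-1)*tr(a) - tr(a^-1 b^-2 a^-1 b^2) = x^3*y^3*z - x^4*y^2 - x^2*y^4 - x^2*y^2*z^2 - x*y^3*z + x^4 + 5*x^2*y^2 + y^4 + y^2*z^2 - 4*x^2 - 4*y^2 + 2
tr(a^-2) = tr(a^-1)*tr(a) - tr(1) = x^2 - 2
next, tr(a^-3) = tr(a^-2)*tr(a) - tr(a^-1) = x^3 - 3*x
tr(a^-2 b^2 a^-3 b^-2) = tr(b^2 a^-3 b^-2 a^-1)*tr(a) - tr(b^2 a^-3 b^-2) = x^4*y^3*z - x^5*y^2 - x^3*y^4 - x^3*y^2*z^2 - x^2*y^3*z + x^5 + 5*x^3*y^2 + x*y^4 + x*y^2*z^2 - 5*x^3 - 4*x*y^2 + 5*x

x^4*y^3*z - x^5*y^2 - x^3*y^4 - x^3*y^2*z^2 - x^2*y^3*z + x^5 + 5*x^3*y^2 + x*y^4 + x*y^2*z^2 - 5*x^3 - 4*x*y^2 + 5*x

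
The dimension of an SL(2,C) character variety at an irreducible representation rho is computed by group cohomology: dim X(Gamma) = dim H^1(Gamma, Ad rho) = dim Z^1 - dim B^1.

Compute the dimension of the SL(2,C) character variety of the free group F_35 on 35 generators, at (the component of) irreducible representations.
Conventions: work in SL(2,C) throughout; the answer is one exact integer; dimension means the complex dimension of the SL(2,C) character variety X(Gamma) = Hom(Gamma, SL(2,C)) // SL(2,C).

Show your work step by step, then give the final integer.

Gamma = F_35 has 35 generators and no relators.
So Z^1 = (sl_2)^35 in full: dim Z^1 = 105.
dim B^1 = 3: the coboundary map is injective because an irreducible image has centralizer 0 in sl_2.
Therefore dim X = 105 - 3 = 102.

102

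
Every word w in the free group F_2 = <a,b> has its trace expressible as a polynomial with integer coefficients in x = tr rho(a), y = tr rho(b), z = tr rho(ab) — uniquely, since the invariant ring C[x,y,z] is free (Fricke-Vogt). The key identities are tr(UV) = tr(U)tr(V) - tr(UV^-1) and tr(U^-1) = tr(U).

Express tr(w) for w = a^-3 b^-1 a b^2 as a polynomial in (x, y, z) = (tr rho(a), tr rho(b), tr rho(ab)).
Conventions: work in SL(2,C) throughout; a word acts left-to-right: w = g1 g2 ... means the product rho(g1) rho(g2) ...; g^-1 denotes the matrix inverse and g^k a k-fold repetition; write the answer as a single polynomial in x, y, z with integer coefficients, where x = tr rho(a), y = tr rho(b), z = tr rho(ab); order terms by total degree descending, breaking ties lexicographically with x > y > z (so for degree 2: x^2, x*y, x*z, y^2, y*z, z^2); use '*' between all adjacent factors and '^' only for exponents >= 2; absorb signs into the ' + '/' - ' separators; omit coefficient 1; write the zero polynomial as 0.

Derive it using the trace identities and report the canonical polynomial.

-x^3*y^2*z + x^4*y + x^2*y^3 + x^2*y*z^2 + x*y^2*z - 4*x^2*y - y^3 - y*z^2 - x*z + 3*y

next, trace(b^2 a) = trace(b) * trace(a b) - trace(a)   [square of b] = y*z - x
next, trace(b^2) = trace(b) * trace(b) - trace(1)   [square of b] = y^2 - 2
trace(a b^2 a) = trace(a) * trace(b^2 a) - trace(b^2)   [square of a] = x*y*z - x^2 - y^2 + 2
and trace(a b a b) = trace(a b) * trace(a b) - trace(1)   [split at a repeated a] = z^2 - 2
trace(a b a) = trace(a) * trace(b a) - trace(b)   [square of a] = x*z - y
trace(a b^2 a b) = trace(b) * trace(a b a b) - trace(a b a)   [square of b] = y*z^2 - x*z - y
and trace(b^-1 a b^2 a) = trace(a b^2 a) * trace(b) - trace(a b^2 a b)   [inverse elimination on b] = x*y^2*z - x^2*y - y^3 - y*z^2 + x*z + 3*y
trace(a^-1 b^-1 a b^2) = trace(b^-1 a b^2) * trace(a) - trace(b^-1 a b^2 a)   [inverse elimination on a] = -x*y^2*z + x^2*y + y^3 + y*z^2 - 3*y
next, trace(a^-2 b^-1 a b^2) = trace(a^-1 b^-1 a b^2) * trace(a) - trace(a^-1 b^-1 a b^2 a)   [inverse elimination on a] = -x^2*y^2*z + x^3*y + x*y^3 + x*y*z^2 - 3*x*y - z
trace(a^-3 b^-1 a b^2) = trace(a^-2 b^-1 a b^2) * trace(a) - trace(a^-2 b^-1 a b^2 a)   [inverse elimination on a] = -x^3*y^2*z + x^4*y + x^2*y^3 + x^2*y*z^2 + x*y^2*z - 4*x^2*y - y^3 - y*z^2 - x*z + 3*y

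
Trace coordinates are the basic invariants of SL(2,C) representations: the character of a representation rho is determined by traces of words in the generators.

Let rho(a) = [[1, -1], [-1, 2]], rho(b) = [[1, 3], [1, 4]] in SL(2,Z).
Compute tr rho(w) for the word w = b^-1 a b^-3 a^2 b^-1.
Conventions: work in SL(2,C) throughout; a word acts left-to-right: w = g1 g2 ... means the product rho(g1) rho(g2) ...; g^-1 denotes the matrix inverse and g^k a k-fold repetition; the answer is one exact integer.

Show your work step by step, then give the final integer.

26545

rho(b^-1) = [[4, -3], [-1, 1]]
... * rho(a) = [[1, -1], [-1, 2]]  ->  [[7, -10], [-2, 3]]
... * rho(b^-1) = [[4, -3], [-1, 1]]  ->  [[38, -31], [-11, 9]]
... * rho(b^-1) = [[4, -3], [-1, 1]]  ->  [[183, -145], [-53, 42]]
... * rho(b^-1) = [[4, -3], [-1, 1]]  ->  [[877, -694], [-254, 201]]
... * rho(a) = [[1, -1], [-1, 2]]  ->  [[1571, -2265], [-455, 656]]
... * rho(a) = [[1, -1], [-1, 2]]  ->  [[3836, -6101], [-1111, 1767]]
... * rho(b^-1) = [[4, -3], [-1, 1]]  ->  [[21445, -17609], [-6211, 5100]]
tr = 21445 + 5100 = 26545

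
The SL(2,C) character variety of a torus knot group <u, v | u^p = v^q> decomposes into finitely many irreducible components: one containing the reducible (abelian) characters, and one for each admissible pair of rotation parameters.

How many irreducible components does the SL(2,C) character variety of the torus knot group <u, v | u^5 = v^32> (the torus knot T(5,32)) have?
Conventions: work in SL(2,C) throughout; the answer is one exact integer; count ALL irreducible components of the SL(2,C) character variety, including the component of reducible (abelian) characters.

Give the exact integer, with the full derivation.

For T(5,32): irreducibility forces the central element u^5 = v^32 to one of +I, -I.
This locks tr(u) to 2*cos(pi*alpha/5), alpha in 1..4, and tr(v) to 2*cos(pi*beta/32), beta in 1..31, on each component of irreducible characters.
Consistency of u^5 = (-1)^alpha I with v^32 = (-1)^beta I forces alpha = beta (mod 2).
Enumerate parity-matched pairs: 2*16 odd-odd plus 2*15 even-even gives 62.
That is 62 components of irreducible characters, and with the reducible (abelian) component the total is 63.

63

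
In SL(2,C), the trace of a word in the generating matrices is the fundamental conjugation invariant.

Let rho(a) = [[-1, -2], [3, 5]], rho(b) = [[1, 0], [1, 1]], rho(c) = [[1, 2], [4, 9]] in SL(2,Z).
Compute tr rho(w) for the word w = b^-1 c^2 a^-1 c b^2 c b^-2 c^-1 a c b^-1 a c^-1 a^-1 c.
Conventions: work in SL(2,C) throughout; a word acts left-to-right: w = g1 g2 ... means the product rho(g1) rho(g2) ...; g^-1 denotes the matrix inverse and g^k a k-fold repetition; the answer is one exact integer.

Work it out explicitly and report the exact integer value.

-337424286

rho(b^-1) = [[1, 0], [-1, 1]]
... * rho(c) = [[1, 2], [4, 9]]  ->  [[1, 2], [3, 7]]
... * rho(c) = [[1, 2], [4, 9]]  ->  [[9, 20], [31, 69]]
... * rho(a^-1) = [[5, 2], [-3, -1]]  ->  [[-15, -2], [-52, -7]]
... * rho(c) = [[1, 2], [4, 9]]  ->  [[-23, -48], [-80, -167]]
... * rho(b) = [[1, 0], [1, 1]]  ->  [[-71, -48], [-247, -167]]
... * rho(b) = [[1, 0], [1, 1]]  ->  [[-119, -48], [-414, -167]]
... * rho(c) = [[1, 2], [4, 9]]  ->  [[-311, -670], [-1082, -2331]]
... * rho(b^-1) = [[1, 0], [-1, 1]]  ->  [[359, -670], [1249, -2331]]
... * rho(b^-1) = [[1, 0], [-1, 1]]  ->  [[1029, -670], [3580, -2331]]
... * rho(c^-1) = [[9, -2], [-4, 1]]  ->  [[11941, -2728], [41544, -9491]]
... * rho(a) = [[-1, -2], [3, 5]]  ->  [[-20125, -37522], [-70017, -130543]]
... * rho(c) = [[1, 2], [4, 9]]  ->  [[-170213, -377948], [-592189, -1314921]]
... * rho(b^-1) = [[1, 0], [-1, 1]]  ->  [[207735, -377948], [722732, -1314921]]
... * rho(a) = [[-1, -2], [3, 5]]  ->  [[-1341579, -2305210], [-4667495, -8020069]]
... * rho(c^-1) = [[9, -2], [-4, 1]]  ->  [[-2853371, 377948], [-9927179, 1314921]]
... * rho(a^-1) = [[5, 2], [-3, -1]]  ->  [[-15400699, -6084690], [-53580658, -21169279]]
... * rho(c) = [[1, 2], [4, 9]]  ->  [[-39739459, -85563608], [-138257774, -297684827]]
tr = -39739459 + -297684827 = -337424286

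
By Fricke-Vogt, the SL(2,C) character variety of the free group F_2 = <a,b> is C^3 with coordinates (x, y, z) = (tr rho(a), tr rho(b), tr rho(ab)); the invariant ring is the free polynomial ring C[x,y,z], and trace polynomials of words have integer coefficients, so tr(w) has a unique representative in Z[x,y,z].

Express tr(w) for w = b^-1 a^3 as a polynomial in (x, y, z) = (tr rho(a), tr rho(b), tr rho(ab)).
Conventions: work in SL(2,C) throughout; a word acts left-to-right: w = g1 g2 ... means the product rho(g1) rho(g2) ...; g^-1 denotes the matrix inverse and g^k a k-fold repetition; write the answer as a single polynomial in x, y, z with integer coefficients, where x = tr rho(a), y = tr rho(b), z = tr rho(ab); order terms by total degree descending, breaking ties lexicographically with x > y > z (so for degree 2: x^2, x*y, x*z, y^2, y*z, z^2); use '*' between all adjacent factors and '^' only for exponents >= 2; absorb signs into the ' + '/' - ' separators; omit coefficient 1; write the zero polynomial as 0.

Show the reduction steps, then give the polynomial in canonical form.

apply: tr(a^2) = tr(a) * tr(a) - tr(1)   [square of a] = x^2 - 2
tr(a^3) = tr(a) * tr(a^2) - tr(a)   [square of a] = x^3 - 3*x
use: tr(a b a) = tr(a) * tr(b a) - tr(b)   [square of a] = x*z - y
apply: tr(a^3 b) = tr(a) * tr(a b a) - tr(a b)   [square of a] = x^2*z - x*y - z
apply: tr(b^-1 a^3) = tr(a^3) * tr(b) - tr(a^3 b)   [inverse elimination on b] = x^3*y - x^2*z - 2*x*y + z

x^3*y - x^2*z - 2*x*y + z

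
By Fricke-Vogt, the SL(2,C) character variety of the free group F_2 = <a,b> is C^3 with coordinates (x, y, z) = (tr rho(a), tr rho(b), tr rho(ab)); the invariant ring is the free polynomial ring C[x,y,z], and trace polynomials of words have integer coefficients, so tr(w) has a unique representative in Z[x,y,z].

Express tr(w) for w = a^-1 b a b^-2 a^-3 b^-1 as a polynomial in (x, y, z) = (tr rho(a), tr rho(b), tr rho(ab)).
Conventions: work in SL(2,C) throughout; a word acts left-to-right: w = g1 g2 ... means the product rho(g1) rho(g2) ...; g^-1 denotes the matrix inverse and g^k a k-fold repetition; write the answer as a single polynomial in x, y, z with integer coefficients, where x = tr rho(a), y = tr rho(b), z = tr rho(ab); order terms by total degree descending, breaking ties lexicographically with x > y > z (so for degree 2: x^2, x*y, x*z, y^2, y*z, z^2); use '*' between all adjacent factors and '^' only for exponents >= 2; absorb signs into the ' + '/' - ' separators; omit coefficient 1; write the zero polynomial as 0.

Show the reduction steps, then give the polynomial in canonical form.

-x^3*y^2*z^2 + x^4*y*z + 2*x^2*y^3*z + x^2*y*z^3 - x^3*y^2 - x*y^4 - 5*x^2*y*z - y^3*z - y*z^3 + 4*x*y^2 + x*z^2 + 3*y*z - x

trace(b^-1) = trace(b) = y
trace(b^-1 a) = trace(a)*trace(b) - trace(a b)   [inverse elimination on b] = x*y - z
trace(a^-1 b^-1) = trace(b^-1)*trace(a) - trace(b^-1 a)   [inverse elimination on a] = z
trace(a^-1 b^-2) = trace(a^-1 b^-1)*trace(b) - trace(a^-1)   [inverse elimination on b] = y*z - x
trace(b^-2) = trace(b^-1)*trace(b) - trace(1)   [inverse elimination on b] = y^2 - 2
next, trace(b^-2 a^-2) = trace(a^-1 b^-2)*trace(a) - trace(a^-1 b^-2 a)   [inverse elimination on a] = x*y*z - x^2 - y^2 + 2
next, trace(a b a) = trace(a)*trace(b a) - trace(b)   [square of a] = x*z - y
trace(a b a b) = trace(a b)*trace(a b) - trace(1)   [split at a repeated a] = z^2 - 2
and trace(b^-1 a b a) = trace(a b a)*trace(b) - trace(a b a b)   [inverse elimination on b] = x*y*z - y^2 - z^2 + 2
and trace(b^-2 a b a) = trace(b^-1 a b a)*trace(b) - trace(b^-1 a b a b)   [inverse elimination on b] = x*y^2*z - y^3 - y*z^2 - x*z + 3*y
trace(b^-1 a b a b^-2) = trace(b^-2 a b a)*trace(b) - trace(b^-2 a b a b)   [inverse elimination on b] = x*y^3*z - y^4 - y^2*z^2 - 2*x*y*z + 4*y^2 + z^2 - 2
trace(a^2 b a) = trace(a)*trace(a b a) - trace(a b)   [square of a] = x^2*z - x*y - z
next, trace(a^2 b a b) = trace(a)*trace(b a b a) - trace(b a b)   [square of a] = x*z^2 - y*z - x
trace(b^-1 a^2 b a) = trace(a^2 b a)*trace(b) - trace(a^2 b a b)   [inverse elimination on b] = x^2*y*z - x*y^2 - x*z^2 + x
next, trace(a b a b^-2 a) = trace(b^-1 a^2 b a)*trace(b) - trace(b^-1 a^2 b a b)   [inverse elimination on b] = x^2*y^2*z - x*y^3 - x*y*z^2 - x^2*z + 2*x*y + z
and trace(a b a b a b) = trace(a b)*trace(a b a b) - trace(a^-1 b^-1)   [split at a repeated a] = z^3 - 3*z
trace(b^-1 a b a b a) = trace(a b a b a)*trace(b) - trace(a b a b a b)   [inverse elimination on b] = x*y*z^2 - y^2*z - z^3 - x*y + 3*z
next, trace(a b a b^-2 a b) = trace(b^-1 a b a b a)*trace(b) - trace(b^-1 a b a b a b)   [inverse elimination on b] = x*y^2*z^2 - y^3*z - y*z^3 - x*y^2 - x*z^2 + 4*y*z + x
next, trace(b^-1 a b a b^-2 a) = trace(a b a b^-2 a)*trace(b) - trace(a b a b^-2 a b)   [inverse elimination on b] = x^2*y^3*z - x*y^4 - 2*x*y^2*z^2 - x^2*y*z + y^3*z + y*z^3 + 3*x*y^2 + x*z^2 - 3*y*z - x
next, trace(a^-1 b^-1 a b a b^-2) = trace(b^-1 a b a b^-2)*trace(a) - trace(b^-1 a b a b^-2 a)   [inverse elimination on a] = x*y^2*z^2 - x^2*y*z - y^3*z - y*z^3 + x*y^2 + 3*y*z - x
next, trace(a^-2 b^-1 a b a b^-2) = trace(a^-1 b^-1 a b a b^-2)*trace(a) - trace(a^-1 b^-1 a b a b^-2 a)   [inverse elimination on a] = x^2*y^2*z^2 - x^3*y*z - 2*x*y^3*z - x*y*z^3 + x^2*y^2 + y^4 + y^2*z^2 + 5*x*y*z - x^2 - 4*y^2 - z^2 + 2
trace(b a b^-2 a^-3 b^-1 a) = trace(a^-2 b^-1 a b a b^-2)*trace(a) - trace(a^-2 b^-1 a b a b^-2 a)   [inverse elimination on a] = x^3*y^2*z^2 - x^4*y*z - 2*x^2*y^3*z - x^2*y*z^3 + x^3*y^2 + x*y^4 + 6*x^2*y*z + y^3*z + y*z^3 - x^3 - 5*x*y^2 - x*z^2 - 3*y*z + 3*x
trace(a^-1 b a b^-2 a^-3 b^-1) = trace(b a b^-2 a^-3 b^-1)*trace(a) - trace(b a b^-2 a^-3 b^-1 a)   [inverse elimination on a] = -x^3*y^2*z^2 + x^4*y*z + 2*x^2*y^3*z + x^2*y*z^3 - x^3*y^2 - x*y^4 - 5*x^2*y*z - y^3*z - y*z^3 + 4*x*y^2 + x*z^2 + 3*y*z - x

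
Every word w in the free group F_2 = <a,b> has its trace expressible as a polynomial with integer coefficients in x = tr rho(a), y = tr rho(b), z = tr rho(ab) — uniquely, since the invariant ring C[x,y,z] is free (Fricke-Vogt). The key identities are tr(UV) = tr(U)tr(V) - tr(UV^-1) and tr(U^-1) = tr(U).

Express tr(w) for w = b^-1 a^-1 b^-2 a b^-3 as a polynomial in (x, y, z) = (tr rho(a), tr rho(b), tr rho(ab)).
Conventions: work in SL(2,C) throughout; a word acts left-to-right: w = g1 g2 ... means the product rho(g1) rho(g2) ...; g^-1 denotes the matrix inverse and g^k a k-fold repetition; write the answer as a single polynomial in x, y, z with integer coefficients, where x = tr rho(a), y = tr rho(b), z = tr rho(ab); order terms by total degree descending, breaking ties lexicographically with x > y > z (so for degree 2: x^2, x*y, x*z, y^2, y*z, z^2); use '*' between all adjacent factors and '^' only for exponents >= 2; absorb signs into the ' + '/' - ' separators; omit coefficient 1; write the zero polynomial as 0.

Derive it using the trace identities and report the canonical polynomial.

x*y^5*z - x^2*y^4 - y^4*z^2 - 2*x*y^3*z + 2*x^2*y^2 + 2*y^2*z^2 + y^2 - 2

trace(a b^-1) = trace(a)*trace(b) - trace(a b)  (eliminate b^-1) = x*y - z
trace(b^-1 a b^-1) = trace(a b^-1)*trace(b) - trace(a)  (eliminate b^-1) = x*y^2 - y*z - x
trace(a^2) = trace(a)*trace(a) - trace(1)  (reduce the a square) = x^2 - 2
trace(a^2 b) = trace(a)*trace(b a) - trace(b)  (reduce the a square) = x*z - y
trace(a b^-1 a) = trace(a^2)*trace(b) - trace(a^2 b)  (eliminate b^-1) = x^2*y - x*z - y
trace(a b a b) = trace(b a)*trace(b a) - trace(1)  (split on b) = z^2 - 2
trace(a b^-1 a b) = trace(a b a)*trace(b) - trace(a b a b)  (eliminate b^-1) = x*y*z - y^2 - z^2 + 2
trace(b^-1 a b^-1 a) = trace(a b^-1 a)*trace(b) - trace(a b^-1 a b)  (eliminate b^-1) = x^2*y^2 - 2*x*y*z + z^2 - 2
trace(b^-1 a^-1 b^-1 a) = trace(b^-1 a b^-1)*trace(a) - trace(b^-1 a b^-1 a)  (eliminate a^-1) = x*y*z - x^2 - z^2 + 2
trace(a b^-2 a^-1 b^-1) = trace(b^-1 a^-1 b^-1 a)*trace(b) - trace(b^-1 a^-1 b^-1 a b)  (eliminate b^-1) = x*y^2*z - x^2*y - y*z^2 + y
trace(b^-2) = trace(b^-1)*trace(b) - trace(1)  (eliminate b^-1) = y^2 - 2
trace(b^-1 a^-1 b^-2 a b^-1) = trace(a b^-2 a^-1 b^-1)*trace(b) - trace(a b^-2 a^-1)  (eliminate b^-1) = x*y^3*z - x^2*y^2 - y^2*z^2 + 2
trace(b^-1 a^-1 b^-2 a) = trace(b^-1 a b^-1 a^-1)*trace(b) - trace(b^-1 a b^-1 a^-1 b)  (eliminate b^-1) = x*y^2*z - x^2*y - y*z^2 + y
trace(b^-2 a^-1 b^-2 a b^-1) = trace(b^-1 a^-1 b^-2 a b^-1)*trace(b) - trace(b^-1 a^-1 b^-2 a)  (eliminate b^-1) = x*y^4*z - x^2*y^3 - y^3*z^2 - x*y^2*z + x^2*y + y*z^2 + y
trace(b^-1 a^-1 b^-2 a b^-3) = trace(b^-2 a^-1 b^-2 a b^-1)*trace(b) - trace(b^-2 a^-1 b^-2 a)  (eliminate b^-1) = x*y^5*z - x^2*y^4 - y^4*z^2 - 2*x*y^3*z + 2*x^2*y^2 + 2*y^2*z^2 + y^2 - 2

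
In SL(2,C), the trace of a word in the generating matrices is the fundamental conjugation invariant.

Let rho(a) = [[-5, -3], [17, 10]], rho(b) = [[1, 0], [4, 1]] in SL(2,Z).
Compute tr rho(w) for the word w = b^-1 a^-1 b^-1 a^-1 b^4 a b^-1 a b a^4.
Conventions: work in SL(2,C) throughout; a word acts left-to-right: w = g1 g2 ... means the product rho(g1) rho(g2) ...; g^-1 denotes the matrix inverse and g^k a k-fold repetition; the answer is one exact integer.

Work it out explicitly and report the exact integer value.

55843559

rho(b^-1) = [[1, 0], [-4, 1]]
... * rho(a^-1) = [[10, 3], [-17, -5]]  ->  [[10, 3], [-57, -17]]
... * rho(b^-1) = [[1, 0], [-4, 1]]  ->  [[-2, 3], [11, -17]]
... * rho(a^-1) = [[10, 3], [-17, -5]]  ->  [[-71, -21], [399, 118]]
... * rho(b) = [[1, 0], [4, 1]]  ->  [[-155, -21], [871, 118]]
... * rho(b) = [[1, 0], [4, 1]]  ->  [[-239, -21], [1343, 118]]
... * rho(b) = [[1, 0], [4, 1]]  ->  [[-323, -21], [1815, 118]]
... * rho(b) = [[1, 0], [4, 1]]  ->  [[-407, -21], [2287, 118]]
... * rho(a) = [[-5, -3], [17, 10]]  ->  [[1678, 1011], [-9429, -5681]]
... * rho(b^-1) = [[1, 0], [-4, 1]]  ->  [[-2366, 1011], [13295, -5681]]
... * rho(a) = [[-5, -3], [17, 10]]  ->  [[29017, 17208], [-163052, -96695]]
... * rho(b) = [[1, 0], [4, 1]]  ->  [[97849, 17208], [-549832, -96695]]
... * rho(a) = [[-5, -3], [17, 10]]  ->  [[-196709, -121467], [1105345, 682546]]
... * rho(a) = [[-5, -3], [17, 10]]  ->  [[-1081394, -624543], [6076557, 3509425]]
... * rho(a) = [[-5, -3], [17, 10]]  ->  [[-5210261, -3001248], [29277440, 16864579]]
... * rho(a) = [[-5, -3], [17, 10]]  ->  [[-24969911, -14381697], [140310643, 80813470]]
tr = -24969911 + 80813470 = 55843559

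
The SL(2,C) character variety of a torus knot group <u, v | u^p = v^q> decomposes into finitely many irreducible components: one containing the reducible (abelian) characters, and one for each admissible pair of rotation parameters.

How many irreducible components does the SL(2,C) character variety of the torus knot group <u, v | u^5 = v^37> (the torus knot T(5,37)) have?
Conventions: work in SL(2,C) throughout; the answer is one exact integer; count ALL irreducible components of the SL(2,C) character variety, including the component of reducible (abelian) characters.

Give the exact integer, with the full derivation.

73

In the torus knot group T(5,37), u^5 = v^37 is central, so an irreducible representation sends it to +I or -I (Schur).
On an irreducible component, tr(u) is locked at 2*cos(pi*alpha/5) for some alpha in 1..4, and tr(v) at 2*cos(pi*beta/37) for some beta in 1..36.
The two central values (-1)^alpha I and (-1)^beta I must be the same matrix, so alpha and beta share a parity.
count pairs: odd alpha (2 choices) x odd beta (18), plus even alpha (2) x even beta (18): 2*18 + 2*18 = 72.
Total: 72 irreducible-character components + 1 reducible (abelian) component = 73.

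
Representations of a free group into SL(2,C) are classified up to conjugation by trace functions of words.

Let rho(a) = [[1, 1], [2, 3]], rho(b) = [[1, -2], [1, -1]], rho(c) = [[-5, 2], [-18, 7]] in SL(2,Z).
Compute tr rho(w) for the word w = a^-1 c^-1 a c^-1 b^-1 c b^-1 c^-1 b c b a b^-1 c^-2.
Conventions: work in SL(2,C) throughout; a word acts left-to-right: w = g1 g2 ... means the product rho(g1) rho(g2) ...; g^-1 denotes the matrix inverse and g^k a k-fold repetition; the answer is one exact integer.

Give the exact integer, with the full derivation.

rho(a^-1) = [[3, -1], [-2, 1]]
... * rho(c^-1) = [[7, -2], [18, -5]]  ->  [[3, -1], [4, -1]]
... * rho(a) = [[1, 1], [2, 3]]  ->  [[1, 0], [2, 1]]
... * rho(c^-1) = [[7, -2], [18, -5]]  ->  [[7, -2], [32, -9]]
... * rho(b^-1) = [[-1, 2], [-1, 1]]  ->  [[-5, 12], [-23, 55]]
... * rho(c) = [[-5, 2], [-18, 7]]  ->  [[-191, 74], [-875, 339]]
... * rho(b^-1) = [[-1, 2], [-1, 1]]  ->  [[117, -308], [536, -1411]]
... * rho(c^-1) = [[7, -2], [18, -5]]  ->  [[-4725, 1306], [-21646, 5983]]
... * rho(b) = [[1, -2], [1, -1]]  ->  [[-3419, 8144], [-15663, 37309]]
... * rho(c) = [[-5, 2], [-18, 7]]  ->  [[-129497, 50170], [-593247, 229837]]
... * rho(b) = [[1, -2], [1, -1]]  ->  [[-79327, 208824], [-363410, 956657]]
... * rho(a) = [[1, 1], [2, 3]]  ->  [[338321, 547145], [1549904, 2506561]]
... * rho(b^-1) = [[-1, 2], [-1, 1]]  ->  [[-885466, 1223787], [-4056465, 5606369]]
... * rho(c^-1) = [[7, -2], [18, -5]]  ->  [[15829904, -4348003], [72519387, -19918915]]
... * rho(c^-1) = [[7, -2], [18, -5]]  ->  [[32545274, -9919793], [149095239, -45444199]]
tr = 32545274 + -45444199 = -12898925

-12898925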